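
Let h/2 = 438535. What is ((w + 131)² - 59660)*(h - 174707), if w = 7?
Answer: -28527175608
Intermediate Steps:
h = 877070 (h = 2*438535 = 877070)
((w + 131)² - 59660)*(h - 174707) = ((7 + 131)² - 59660)*(877070 - 174707) = (138² - 59660)*702363 = (19044 - 59660)*702363 = -40616*702363 = -28527175608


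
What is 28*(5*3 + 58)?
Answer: 2044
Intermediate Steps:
28*(5*3 + 58) = 28*(15 + 58) = 28*73 = 2044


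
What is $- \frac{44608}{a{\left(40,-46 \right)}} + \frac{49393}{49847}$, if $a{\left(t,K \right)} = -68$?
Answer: $\frac{32749025}{49847} \approx 656.99$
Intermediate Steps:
$- \frac{44608}{a{\left(40,-46 \right)}} + \frac{49393}{49847} = - \frac{44608}{-68} + \frac{49393}{49847} = \left(-44608\right) \left(- \frac{1}{68}\right) + 49393 \cdot \frac{1}{49847} = 656 + \frac{49393}{49847} = \frac{32749025}{49847}$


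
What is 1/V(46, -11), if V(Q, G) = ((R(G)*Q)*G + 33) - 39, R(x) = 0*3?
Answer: -⅙ ≈ -0.16667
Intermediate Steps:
R(x) = 0
V(Q, G) = -6 (V(Q, G) = ((0*Q)*G + 33) - 39 = (0*G + 33) - 39 = (0 + 33) - 39 = 33 - 39 = -6)
1/V(46, -11) = 1/(-6) = -⅙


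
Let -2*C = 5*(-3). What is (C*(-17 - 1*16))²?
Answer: 245025/4 ≈ 61256.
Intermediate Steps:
C = 15/2 (C = -5*(-3)/2 = -½*(-15) = 15/2 ≈ 7.5000)
(C*(-17 - 1*16))² = (15*(-17 - 1*16)/2)² = (15*(-17 - 16)/2)² = ((15/2)*(-33))² = (-495/2)² = 245025/4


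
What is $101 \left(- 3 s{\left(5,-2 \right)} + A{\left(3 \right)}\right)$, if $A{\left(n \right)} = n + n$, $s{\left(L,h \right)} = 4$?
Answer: $-606$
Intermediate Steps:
$A{\left(n \right)} = 2 n$
$101 \left(- 3 s{\left(5,-2 \right)} + A{\left(3 \right)}\right) = 101 \left(\left(-3\right) 4 + 2 \cdot 3\right) = 101 \left(-12 + 6\right) = 101 \left(-6\right) = -606$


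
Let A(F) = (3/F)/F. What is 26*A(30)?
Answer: 13/150 ≈ 0.086667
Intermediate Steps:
A(F) = 3/F²
26*A(30) = 26*(3/30²) = 26*(3*(1/900)) = 26*(1/300) = 13/150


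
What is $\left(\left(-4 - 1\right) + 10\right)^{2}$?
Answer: $25$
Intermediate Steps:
$\left(\left(-4 - 1\right) + 10\right)^{2} = \left(-5 + 10\right)^{2} = 5^{2} = 25$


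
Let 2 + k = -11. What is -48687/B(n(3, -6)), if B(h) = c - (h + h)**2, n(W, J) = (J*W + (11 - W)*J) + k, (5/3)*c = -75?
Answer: 48687/25009 ≈ 1.9468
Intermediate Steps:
k = -13 (k = -2 - 11 = -13)
c = -45 (c = (3/5)*(-75) = -45)
n(W, J) = -13 + J*W + J*(11 - W) (n(W, J) = (J*W + (11 - W)*J) - 13 = (J*W + J*(11 - W)) - 13 = -13 + J*W + J*(11 - W))
B(h) = -45 - 4*h**2 (B(h) = -45 - (h + h)**2 = -45 - (2*h)**2 = -45 - 4*h**2)
-48687/B(n(3, -6)) = -48687/(-45 - 4*(-13 + 11*(-6))**2) = -48687/(-45 - 4*(-13 - 66)**2) = -48687/(-45 - 4*(-79)**2) = -48687/(-45 - 4*6241) = -48687/(-45 - 24964) = -48687/(-25009) = -48687*(-1/25009) = 48687/25009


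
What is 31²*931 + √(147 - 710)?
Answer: 894691 + I*√563 ≈ 8.9469e+5 + 23.728*I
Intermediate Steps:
31²*931 + √(147 - 710) = 961*931 + √(-563) = 894691 + I*√563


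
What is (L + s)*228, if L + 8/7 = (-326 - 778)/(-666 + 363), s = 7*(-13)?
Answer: -14265732/707 ≈ -20178.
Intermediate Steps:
s = -91
L = 1768/707 (L = -8/7 + (-326 - 778)/(-666 + 363) = -8/7 - 1104/(-303) = -8/7 - 1104*(-1/303) = -8/7 + 368/101 = 1768/707 ≈ 2.5007)
(L + s)*228 = (1768/707 - 91)*228 = -62569/707*228 = -14265732/707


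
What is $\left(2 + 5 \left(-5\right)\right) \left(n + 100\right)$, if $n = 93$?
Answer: $-4439$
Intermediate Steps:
$\left(2 + 5 \left(-5\right)\right) \left(n + 100\right) = \left(2 + 5 \left(-5\right)\right) \left(93 + 100\right) = \left(2 - 25\right) 193 = \left(-23\right) 193 = -4439$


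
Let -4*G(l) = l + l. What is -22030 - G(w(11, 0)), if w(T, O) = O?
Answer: -22030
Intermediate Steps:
G(l) = -l/2 (G(l) = -(l + l)/4 = -l/2)
-22030 - G(w(11, 0)) = -22030 - (-1)*0/2 = -22030 - 1*0 = -22030 + 0 = -22030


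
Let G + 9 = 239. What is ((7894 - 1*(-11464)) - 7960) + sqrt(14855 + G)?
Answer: 11398 + sqrt(15085) ≈ 11521.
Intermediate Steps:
G = 230 (G = -9 + 239 = 230)
((7894 - 1*(-11464)) - 7960) + sqrt(14855 + G) = ((7894 - 1*(-11464)) - 7960) + sqrt(14855 + 230) = ((7894 + 11464) - 7960) + sqrt(15085) = (19358 - 7960) + sqrt(15085) = 11398 + sqrt(15085)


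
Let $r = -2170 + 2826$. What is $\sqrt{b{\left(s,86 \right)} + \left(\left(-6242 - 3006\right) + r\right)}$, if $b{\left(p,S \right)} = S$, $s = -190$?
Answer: $i \sqrt{8506} \approx 92.228 i$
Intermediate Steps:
$r = 656$
$\sqrt{b{\left(s,86 \right)} + \left(\left(-6242 - 3006\right) + r\right)} = \sqrt{86 + \left(\left(-6242 - 3006\right) + 656\right)} = \sqrt{86 + \left(-9248 + 656\right)} = \sqrt{86 - 8592} = \sqrt{-8506} = i \sqrt{8506}$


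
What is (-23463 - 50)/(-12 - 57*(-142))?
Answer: -23513/8082 ≈ -2.9093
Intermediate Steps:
(-23463 - 50)/(-12 - 57*(-142)) = -23513/(-12 + 8094) = -23513/8082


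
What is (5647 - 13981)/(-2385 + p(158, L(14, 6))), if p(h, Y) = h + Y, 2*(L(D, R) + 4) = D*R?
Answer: 8334/2189 ≈ 3.8072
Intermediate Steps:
L(D, R) = -4 + D*R/2 (L(D, R) = -4 + (D*R)/2 = -4 + D*R/2)
p(h, Y) = Y + h
(5647 - 13981)/(-2385 + p(158, L(14, 6))) = (5647 - 13981)/(-2385 + ((-4 + (1/2)*14*6) + 158)) = -8334/(-2385 + ((-4 + 42) + 158)) = -8334/(-2385 + (38 + 158)) = -8334/(-2385 + 196) = -8334/(-2189) = -8334*(-1/2189) = 8334/2189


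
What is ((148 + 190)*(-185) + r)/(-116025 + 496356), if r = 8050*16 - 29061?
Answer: 12403/126777 ≈ 0.097833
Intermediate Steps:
r = 99739 (r = 128800 - 29061 = 99739)
((148 + 190)*(-185) + r)/(-116025 + 496356) = ((148 + 190)*(-185) + 99739)/(-116025 + 496356) = (338*(-185) + 99739)/380331 = (-62530 + 99739)*(1/380331) = 37209*(1/380331) = 12403/126777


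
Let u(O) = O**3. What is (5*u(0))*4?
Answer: 0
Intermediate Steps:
(5*u(0))*4 = (5*0**3)*4 = (5*0)*4 = 0*4 = 0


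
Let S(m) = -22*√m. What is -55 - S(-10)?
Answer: -55 + 22*I*√10 ≈ -55.0 + 69.57*I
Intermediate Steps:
-55 - S(-10) = -55 - (-22)*√(-10) = -55 - (-22)*I*√10 = -55 + 22*I*√10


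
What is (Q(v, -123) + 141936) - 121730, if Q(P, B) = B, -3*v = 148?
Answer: 20083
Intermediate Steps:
v = -148/3 (v = -⅓*148 = -148/3 ≈ -49.333)
(Q(v, -123) + 141936) - 121730 = (-123 + 141936) - 121730 = 141813 - 121730 = 20083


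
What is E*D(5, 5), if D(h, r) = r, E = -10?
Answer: -50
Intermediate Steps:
E*D(5, 5) = -10*5 = -50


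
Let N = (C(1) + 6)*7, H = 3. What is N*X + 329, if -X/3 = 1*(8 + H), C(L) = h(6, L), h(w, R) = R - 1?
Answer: -1057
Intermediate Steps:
h(w, R) = -1 + R
C(L) = -1 + L
N = 42 (N = ((-1 + 1) + 6)*7 = (0 + 6)*7 = 6*7 = 42)
X = -33 (X = -3*(8 + 3) = -3*11 = -33)
N*X + 329 = 42*(-33) + 329 = -1386 + 329 = -1057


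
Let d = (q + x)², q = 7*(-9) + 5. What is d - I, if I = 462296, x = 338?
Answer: -383896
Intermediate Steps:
q = -58 (q = -63 + 5 = -58)
d = 78400 (d = (-58 + 338)² = 280² = 78400)
d - I = 78400 - 1*462296 = 78400 - 462296 = -383896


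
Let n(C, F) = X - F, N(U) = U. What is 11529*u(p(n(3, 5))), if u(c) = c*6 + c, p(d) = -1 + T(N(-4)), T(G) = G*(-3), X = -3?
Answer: 887733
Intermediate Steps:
n(C, F) = -3 - F
T(G) = -3*G
p(d) = 11 (p(d) = -1 - 3*(-4) = -1 + 12 = 11)
u(c) = 7*c (u(c) = 6*c + c = 7*c)
11529*u(p(n(3, 5))) = 11529*(7*11) = 11529*77 = 887733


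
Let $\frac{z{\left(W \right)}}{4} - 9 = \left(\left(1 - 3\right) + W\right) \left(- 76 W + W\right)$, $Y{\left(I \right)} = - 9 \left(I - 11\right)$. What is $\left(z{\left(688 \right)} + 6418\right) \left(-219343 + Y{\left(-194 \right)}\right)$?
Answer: $30794225087108$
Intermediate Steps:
$Y{\left(I \right)} = 99 - 9 I$ ($Y{\left(I \right)} = - 9 \left(-11 + I\right) = 99 - 9 I$)
$z{\left(W \right)} = 36 - 300 W \left(-2 + W\right)$ ($z{\left(W \right)} = 36 + 4 \left(\left(1 - 3\right) + W\right) \left(- 76 W + W\right) = 36 + 4 \left(-2 + W\right) \left(- 75 W\right) = 36 + 4 \left(- 75 W \left(-2 + W\right)\right) = 36 - 300 W \left(-2 + W\right)$)
$\left(z{\left(688 \right)} + 6418\right) \left(-219343 + Y{\left(-194 \right)}\right) = \left(\left(36 - 300 \cdot 688^{2} + 600 \cdot 688\right) + 6418\right) \left(-219343 + \left(99 - -1746\right)\right) = \left(\left(36 - 142003200 + 412800\right) + 6418\right) \left(-219343 + \left(99 + 1746\right)\right) = \left(\left(36 - 142003200 + 412800\right) + 6418\right) \left(-219343 + 1845\right) = \left(-141590364 + 6418\right) \left(-217498\right) = \left(-141583946\right) \left(-217498\right) = 30794225087108$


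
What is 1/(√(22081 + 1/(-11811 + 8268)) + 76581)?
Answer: 271326483/20778375161641 - √277179455226/20778375161641 ≈ 1.3033e-5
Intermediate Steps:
1/(√(22081 + 1/(-11811 + 8268)) + 76581) = 1/(√(22081 + 1/(-3543)) + 76581) = 1/(√(22081 - 1/3543) + 76581) = 1/(√(78232982/3543) + 76581) = 1/(√277179455226/3543 + 76581) = 1/(76581 + √277179455226/3543)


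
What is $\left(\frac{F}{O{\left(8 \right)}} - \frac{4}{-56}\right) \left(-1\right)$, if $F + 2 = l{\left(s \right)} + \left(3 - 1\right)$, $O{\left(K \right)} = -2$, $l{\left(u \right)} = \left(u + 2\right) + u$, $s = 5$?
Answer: $\frac{83}{14} \approx 5.9286$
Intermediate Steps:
$l{\left(u \right)} = 2 + 2 u$ ($l{\left(u \right)} = \left(2 + u\right) + u = 2 + 2 u$)
$F = 12$ ($F = -2 + \left(\left(2 + 2 \cdot 5\right) + \left(3 - 1\right)\right) = -2 + \left(\left(2 + 10\right) + \left(3 - 1\right)\right) = -2 + \left(12 + 2\right) = -2 + 14 = 12$)
$\left(\frac{F}{O{\left(8 \right)}} - \frac{4}{-56}\right) \left(-1\right) = \left(\frac{12}{-2} - \frac{4}{-56}\right) \left(-1\right) = \left(12 \left(- \frac{1}{2}\right) - - \frac{1}{14}\right) \left(-1\right) = \left(-6 + \frac{1}{14}\right) \left(-1\right) = \left(- \frac{83}{14}\right) \left(-1\right) = \frac{83}{14}$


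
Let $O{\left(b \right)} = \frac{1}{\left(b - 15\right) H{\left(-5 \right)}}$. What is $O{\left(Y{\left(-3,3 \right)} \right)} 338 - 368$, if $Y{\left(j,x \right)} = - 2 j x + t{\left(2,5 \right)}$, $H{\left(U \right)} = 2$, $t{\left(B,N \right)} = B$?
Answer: $- \frac{1671}{5} \approx -334.2$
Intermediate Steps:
$Y{\left(j,x \right)} = 2 - 2 j x$ ($Y{\left(j,x \right)} = - 2 j x + 2 = 2 - 2 j x$)
$O{\left(b \right)} = \frac{1}{2 \left(-15 + b\right)}$ ($O{\left(b \right)} = \frac{1}{\left(b - 15\right) 2} = \frac{1}{-15 + b} \frac{1}{2} = \frac{1}{2 \left(-15 + b\right)}$)
$O{\left(Y{\left(-3,3 \right)} \right)} 338 - 368 = \frac{1}{2 \left(-15 - \left(-2 - 18\right)\right)} 338 - 368 = \frac{1}{2 \left(-15 + \left(2 + 18\right)\right)} 338 - 368 = \frac{1}{2 \left(-15 + 20\right)} 338 - 368 = \frac{1}{2 \cdot 5} \cdot 338 - 368 = \frac{1}{2} \cdot \frac{1}{5} \cdot 338 - 368 = \frac{1}{10} \cdot 338 - 368 = \frac{169}{5} - 368 = - \frac{1671}{5}$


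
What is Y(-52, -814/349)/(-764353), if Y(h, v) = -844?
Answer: 844/764353 ≈ 0.0011042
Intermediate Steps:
Y(-52, -814/349)/(-764353) = -844/(-764353) = -844*(-1/764353) = 844/764353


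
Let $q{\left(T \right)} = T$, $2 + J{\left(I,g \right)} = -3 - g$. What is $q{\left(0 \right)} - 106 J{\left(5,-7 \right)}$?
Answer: $-212$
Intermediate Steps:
$J{\left(I,g \right)} = -5 - g$ ($J{\left(I,g \right)} = -2 - \left(3 + g\right) = -5 - g$)
$q{\left(0 \right)} - 106 J{\left(5,-7 \right)} = 0 - 106 \left(-5 - -7\right) = 0 - 106 \left(-5 + 7\right) = 0 - 212 = -212$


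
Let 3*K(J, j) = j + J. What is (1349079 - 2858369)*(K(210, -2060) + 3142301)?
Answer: -14225138242370/3 ≈ -4.7417e+12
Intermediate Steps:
K(J, j) = J/3 + j/3 (K(J, j) = (j + J)/3 = (J + j)/3 = J/3 + j/3)
(1349079 - 2858369)*(K(210, -2060) + 3142301) = (1349079 - 2858369)*(((⅓)*210 + (⅓)*(-2060)) + 3142301) = -1509290*((70 - 2060/3) + 3142301) = -1509290*(-1850/3 + 3142301) = -1509290*9425053/3 = -14225138242370/3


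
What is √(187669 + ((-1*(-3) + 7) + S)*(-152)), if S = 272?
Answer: √144805 ≈ 380.53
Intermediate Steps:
√(187669 + ((-1*(-3) + 7) + S)*(-152)) = √(187669 + ((-1*(-3) + 7) + 272)*(-152)) = √(187669 + ((3 + 7) + 272)*(-152)) = √(187669 + (10 + 272)*(-152)) = √(187669 + 282*(-152)) = √(187669 - 42864) = √144805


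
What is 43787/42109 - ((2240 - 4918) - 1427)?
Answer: 172901232/42109 ≈ 4106.0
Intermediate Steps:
43787/42109 - ((2240 - 4918) - 1427) = 43787*(1/42109) - (-2678 - 1427) = 43787/42109 - 1*(-4105) = 43787/42109 + 4105 = 172901232/42109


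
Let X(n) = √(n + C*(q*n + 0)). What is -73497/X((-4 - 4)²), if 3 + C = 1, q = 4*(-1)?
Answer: -24499/8 ≈ -3062.4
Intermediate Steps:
q = -4
C = -2 (C = -3 + 1 = -2)
X(n) = 3*√n (X(n) = √(n - 2*(-4*n + 0)) = √(n - (-8)*n) = √(n + 8*n) = √(9*n) = 3*√n)
-73497/X((-4 - 4)²) = -73497/(3*√((-4 - 4)²)) = -73497/(3*√((-8)²)) = -73497/(3*√64) = -73497/(3*8) = -73497/24 = -73497*1/24 = -24499/8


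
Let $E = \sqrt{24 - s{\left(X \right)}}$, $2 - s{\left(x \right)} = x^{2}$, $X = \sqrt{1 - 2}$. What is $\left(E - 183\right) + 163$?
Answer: $-20 + \sqrt{21} \approx -15.417$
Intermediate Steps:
$X = i$ ($X = \sqrt{-1} = i \approx 1.0 i$)
$s{\left(x \right)} = 2 - x^{2}$
$E = \sqrt{21}$ ($E = \sqrt{24 - \left(2 - i^{2}\right)} = \sqrt{24 - \left(2 - -1\right)} = \sqrt{24 - \left(2 + 1\right)} = \sqrt{24 - 3} = \sqrt{21} \approx 4.5826$)
$\left(E - 183\right) + 163 = \left(\sqrt{21} - 183\right) + 163 = \left(-183 + \sqrt{21}\right) + 163 = -20 + \sqrt{21}$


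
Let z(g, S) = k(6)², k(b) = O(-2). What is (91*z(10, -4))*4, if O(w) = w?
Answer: 1456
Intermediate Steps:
k(b) = -2
z(g, S) = 4 (z(g, S) = (-2)² = 4)
(91*z(10, -4))*4 = (91*4)*4 = 364*4 = 1456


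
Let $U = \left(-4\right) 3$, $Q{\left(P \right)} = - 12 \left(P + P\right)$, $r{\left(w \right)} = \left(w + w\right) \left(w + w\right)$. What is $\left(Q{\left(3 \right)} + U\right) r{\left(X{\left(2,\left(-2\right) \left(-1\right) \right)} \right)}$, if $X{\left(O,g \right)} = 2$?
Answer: $-1344$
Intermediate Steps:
$r{\left(w \right)} = 4 w^{2}$ ($r{\left(w \right)} = 2 w 2 w = 4 w^{2}$)
$Q{\left(P \right)} = - 24 P$ ($Q{\left(P \right)} = - 12 \cdot 2 P = - 24 P$)
$U = -12$
$\left(Q{\left(3 \right)} + U\right) r{\left(X{\left(2,\left(-2\right) \left(-1\right) \right)} \right)} = \left(\left(-24\right) 3 - 12\right) 4 \cdot 2^{2} = \left(-72 - 12\right) 4 \cdot 4 = \left(-84\right) 16 = -1344$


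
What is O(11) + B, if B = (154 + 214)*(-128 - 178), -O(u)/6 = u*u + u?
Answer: -113400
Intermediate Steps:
O(u) = -6*u - 6*u**2 (O(u) = -6*(u*u + u) = -6*(u**2 + u) = -6*(u + u**2) = -6*u - 6*u**2)
B = -112608 (B = 368*(-306) = -112608)
O(11) + B = -6*11*(1 + 11) - 112608 = -6*11*12 - 112608 = -792 - 112608 = -113400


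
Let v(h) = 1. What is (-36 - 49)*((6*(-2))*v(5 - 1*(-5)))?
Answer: 1020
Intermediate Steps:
(-36 - 49)*((6*(-2))*v(5 - 1*(-5))) = (-36 - 49)*((6*(-2))*1) = -(-1020) = -85*(-12) = 1020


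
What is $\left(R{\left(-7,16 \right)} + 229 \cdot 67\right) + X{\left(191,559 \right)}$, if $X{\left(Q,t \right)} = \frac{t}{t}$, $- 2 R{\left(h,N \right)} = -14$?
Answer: $15351$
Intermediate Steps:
$R{\left(h,N \right)} = 7$ ($R{\left(h,N \right)} = \left(- \frac{1}{2}\right) \left(-14\right) = 7$)
$X{\left(Q,t \right)} = 1$
$\left(R{\left(-7,16 \right)} + 229 \cdot 67\right) + X{\left(191,559 \right)} = \left(7 + 229 \cdot 67\right) + 1 = \left(7 + 15343\right) + 1 = 15350 + 1 = 15351$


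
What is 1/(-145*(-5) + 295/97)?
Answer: 97/70620 ≈ 0.0013735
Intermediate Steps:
1/(-145*(-5) + 295/97) = 1/(725 + 295*(1/97)) = 1/(725 + 295/97) = 1/(70620/97) = 97/70620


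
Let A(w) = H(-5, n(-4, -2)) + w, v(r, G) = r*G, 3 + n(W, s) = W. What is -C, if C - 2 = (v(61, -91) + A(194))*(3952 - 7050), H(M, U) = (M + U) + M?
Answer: -16648654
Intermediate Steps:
n(W, s) = -3 + W
H(M, U) = U + 2*M
v(r, G) = G*r
A(w) = -17 + w (A(w) = ((-3 - 4) + 2*(-5)) + w = (-7 - 10) + w = -17 + w)
C = 16648654 (C = 2 + (-91*61 + (-17 + 194))*(3952 - 7050) = 2 + (-5551 + 177)*(-3098) = 2 - 5374*(-3098) = 2 + 16648652 = 16648654)
-C = -1*16648654 = -16648654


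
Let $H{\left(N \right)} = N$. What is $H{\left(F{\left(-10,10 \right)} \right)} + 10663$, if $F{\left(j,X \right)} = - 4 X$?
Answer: $10623$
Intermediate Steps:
$H{\left(F{\left(-10,10 \right)} \right)} + 10663 = \left(-4\right) 10 + 10663 = -40 + 10663 = 10623$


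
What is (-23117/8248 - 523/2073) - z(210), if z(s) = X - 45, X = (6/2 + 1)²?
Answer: 443609771/17098104 ≈ 25.945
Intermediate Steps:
X = 16 (X = (6*(½) + 1)² = (3 + 1)² = 4² = 16)
z(s) = -29 (z(s) = 16 - 45 = -29)
(-23117/8248 - 523/2073) - z(210) = (-23117/8248 - 523/2073) - 1*(-29) = (-23117*1/8248 - 523*1/2073) + 29 = (-23117/8248 - 523/2073) + 29 = -52235245/17098104 + 29 = 443609771/17098104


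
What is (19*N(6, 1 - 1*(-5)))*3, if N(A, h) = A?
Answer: 342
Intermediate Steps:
(19*N(6, 1 - 1*(-5)))*3 = (19*6)*3 = 114*3 = 342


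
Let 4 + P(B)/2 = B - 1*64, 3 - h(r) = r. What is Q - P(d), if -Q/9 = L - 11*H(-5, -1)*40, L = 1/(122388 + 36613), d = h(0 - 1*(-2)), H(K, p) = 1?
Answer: 650950085/159001 ≈ 4094.0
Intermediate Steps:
h(r) = 3 - r
d = 1 (d = 3 - (0 - 1*(-2)) = 3 - (0 + 2) = 3 - 1*2 = 3 - 2 = 1)
L = 1/159001 ≈ 6.2893e-6
Q = 629643951/159001 (Q = -9*(1/159001 - 11*1*40) = -9*(1/159001 - 11*40) = -9*(1/159001 - 1*440) = -9*(1/159001 - 440) = -9*(-69960439/159001) = 629643951/159001 ≈ 3960.0)
P(B) = -136 + 2*B (P(B) = -8 + 2*(B - 1*64) = -8 + 2*(B - 64) = -8 + 2*(-64 + B) = -8 + (-128 + 2*B) = -136 + 2*B)
Q - P(d) = 629643951/159001 - (-136 + 2*1) = 629643951/159001 - (-136 + 2) = 629643951/159001 - 1*(-134) = 629643951/159001 + 134 = 650950085/159001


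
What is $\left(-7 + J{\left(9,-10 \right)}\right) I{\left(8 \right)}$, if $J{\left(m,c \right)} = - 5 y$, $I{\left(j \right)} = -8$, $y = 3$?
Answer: $176$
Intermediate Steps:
$J{\left(m,c \right)} = -15$ ($J{\left(m,c \right)} = \left(-5\right) 3 = -15$)
$\left(-7 + J{\left(9,-10 \right)}\right) I{\left(8 \right)} = \left(-7 - 15\right) \left(-8\right) = \left(-22\right) \left(-8\right) = 176$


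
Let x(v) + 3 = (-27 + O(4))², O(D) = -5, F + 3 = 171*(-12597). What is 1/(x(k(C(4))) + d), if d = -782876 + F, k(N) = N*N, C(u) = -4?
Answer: -1/2935945 ≈ -3.4061e-7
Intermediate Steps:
k(N) = N²
F = -2154090 (F = -3 + 171*(-12597) = -3 - 2154087 = -2154090)
x(v) = 1021 (x(v) = -3 + (-27 - 5)² = -3 + (-32)² = -3 + 1024 = 1021)
d = -2936966 (d = -782876 - 2154090 = -2936966)
1/(x(k(C(4))) + d) = 1/(1021 - 2936966) = 1/(-2935945) = -1/2935945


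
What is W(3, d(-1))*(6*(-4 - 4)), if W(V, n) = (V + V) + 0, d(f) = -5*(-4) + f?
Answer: -288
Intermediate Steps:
d(f) = 20 + f
W(V, n) = 2*V (W(V, n) = 2*V + 0 = 2*V)
W(3, d(-1))*(6*(-4 - 4)) = (2*3)*(6*(-4 - 4)) = 6*(6*(-8)) = 6*(-48) = -288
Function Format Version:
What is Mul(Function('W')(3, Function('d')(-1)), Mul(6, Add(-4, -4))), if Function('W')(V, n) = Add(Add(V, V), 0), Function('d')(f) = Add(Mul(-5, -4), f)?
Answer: -288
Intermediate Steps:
Function('d')(f) = Add(20, f)
Function('W')(V, n) = Mul(2, V) (Function('W')(V, n) = Add(Mul(2, V), 0) = Mul(2, V))
Mul(Function('W')(3, Function('d')(-1)), Mul(6, Add(-4, -4))) = Mul(Mul(2, 3), Mul(6, Add(-4, -4))) = Mul(6, Mul(6, -8)) = Mul(6, -48) = -288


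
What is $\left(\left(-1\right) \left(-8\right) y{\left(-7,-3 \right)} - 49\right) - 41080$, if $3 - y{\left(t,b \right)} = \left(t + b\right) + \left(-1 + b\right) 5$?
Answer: $-40865$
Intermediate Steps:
$y{\left(t,b \right)} = 8 - t - 6 b$ ($y{\left(t,b \right)} = 3 - \left(\left(t + b\right) + \left(-1 + b\right) 5\right) = 3 - \left(\left(b + t\right) + \left(-5 + 5 b\right)\right) = 3 - \left(-5 + t + 6 b\right) = 8 - t - 6 b$)
$\left(\left(-1\right) \left(-8\right) y{\left(-7,-3 \right)} - 49\right) - 41080 = \left(\left(-1\right) \left(-8\right) \left(8 - -7 - -18\right) - 49\right) - 41080 = \left(8 \left(8 + 7 + 18\right) - 49\right) - 41080 = \left(8 \cdot 33 - 49\right) - 41080 = \left(264 - 49\right) - 41080 = 215 - 41080 = -40865$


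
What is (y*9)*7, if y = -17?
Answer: -1071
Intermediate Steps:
(y*9)*7 = -17*9*7 = -153*7 = -1071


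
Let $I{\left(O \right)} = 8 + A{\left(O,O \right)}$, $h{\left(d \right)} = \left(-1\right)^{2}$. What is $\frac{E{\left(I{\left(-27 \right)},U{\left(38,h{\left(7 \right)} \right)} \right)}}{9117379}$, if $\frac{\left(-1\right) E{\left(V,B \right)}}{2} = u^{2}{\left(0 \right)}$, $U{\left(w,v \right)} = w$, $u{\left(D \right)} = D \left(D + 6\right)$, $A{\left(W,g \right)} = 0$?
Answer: $0$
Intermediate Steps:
$h{\left(d \right)} = 1$
$u{\left(D \right)} = D \left(6 + D\right)$
$I{\left(O \right)} = 8$ ($I{\left(O \right)} = 8 + 0 = 8$)
$E{\left(V,B \right)} = 0$ ($E{\left(V,B \right)} = - 2 \left(0 \left(6 + 0\right)\right)^{2} = - 2 \left(0 \cdot 6\right)^{2} = - 2 \cdot 0^{2} = \left(-2\right) 0 = 0$)
$\frac{E{\left(I{\left(-27 \right)},U{\left(38,h{\left(7 \right)} \right)} \right)}}{9117379} = \frac{0}{9117379} = 0 \cdot \frac{1}{9117379} = 0$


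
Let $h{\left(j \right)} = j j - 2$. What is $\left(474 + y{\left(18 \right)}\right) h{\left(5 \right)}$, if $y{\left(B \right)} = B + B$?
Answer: $11730$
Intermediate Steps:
$y{\left(B \right)} = 2 B$
$h{\left(j \right)} = -2 + j^{2}$ ($h{\left(j \right)} = j^{2} - 2 = -2 + j^{2}$)
$\left(474 + y{\left(18 \right)}\right) h{\left(5 \right)} = \left(474 + 2 \cdot 18\right) \left(-2 + 5^{2}\right) = \left(474 + 36\right) \left(-2 + 25\right) = 510 \cdot 23 = 11730$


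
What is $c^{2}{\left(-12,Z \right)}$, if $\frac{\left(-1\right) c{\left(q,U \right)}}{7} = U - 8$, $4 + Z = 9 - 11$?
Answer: $9604$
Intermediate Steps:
$Z = -6$ ($Z = -4 + \left(9 - 11\right) = -4 - 2 = -6$)
$c{\left(q,U \right)} = 56 - 7 U$ ($c{\left(q,U \right)} = - 7 \left(U - 8\right) = - 7 \left(-8 + U\right) = 56 - 7 U$)
$c^{2}{\left(-12,Z \right)} = \left(56 - -42\right)^{2} = \left(56 + 42\right)^{2} = 98^{2} = 9604$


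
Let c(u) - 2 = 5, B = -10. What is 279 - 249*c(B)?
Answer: -1464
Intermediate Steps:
c(u) = 7 (c(u) = 2 + 5 = 7)
279 - 249*c(B) = 279 - 249*7 = 279 - 1743 = -1464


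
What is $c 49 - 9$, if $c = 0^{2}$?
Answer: $-9$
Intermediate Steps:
$c = 0$
$c 49 - 9 = 0 \cdot 49 - 9 = 0 - 9 = -9$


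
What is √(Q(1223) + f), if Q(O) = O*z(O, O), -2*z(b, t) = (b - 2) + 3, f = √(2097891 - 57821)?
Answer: √(-748476 + √2040070) ≈ 864.32*I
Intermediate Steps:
f = √2040070 ≈ 1428.3
z(b, t) = -½ - b/2 (z(b, t) = -((b - 2) + 3)/2 = -((-2 + b) + 3)/2 = -(1 + b)/2 = -½ - b/2)
Q(O) = O*(-½ - O/2)
√(Q(1223) + f) = √(-½*1223*(1 + 1223) + √2040070) = √(-½*1223*1224 + √2040070) = √(-748476 + √2040070)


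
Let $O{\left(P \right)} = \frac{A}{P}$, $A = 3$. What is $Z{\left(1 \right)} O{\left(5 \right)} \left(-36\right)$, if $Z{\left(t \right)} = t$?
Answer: $- \frac{108}{5} \approx -21.6$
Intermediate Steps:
$O{\left(P \right)} = \frac{3}{P}$
$Z{\left(1 \right)} O{\left(5 \right)} \left(-36\right) = 1 \cdot \frac{3}{5} \left(-36\right) = \frac{3}{5} \left(-36\right) = - \frac{108}{5}$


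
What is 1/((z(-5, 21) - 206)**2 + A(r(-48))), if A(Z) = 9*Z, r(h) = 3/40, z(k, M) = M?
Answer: 40/1369027 ≈ 2.9218e-5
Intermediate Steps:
r(h) = 3/40 (r(h) = 3*(1/40) = 3/40)
1/((z(-5, 21) - 206)**2 + A(r(-48))) = 1/((21 - 206)**2 + 9*(3/40)) = 1/((-185)**2 + 27/40) = 1/(34225 + 27/40) = 1/(1369027/40) = 40/1369027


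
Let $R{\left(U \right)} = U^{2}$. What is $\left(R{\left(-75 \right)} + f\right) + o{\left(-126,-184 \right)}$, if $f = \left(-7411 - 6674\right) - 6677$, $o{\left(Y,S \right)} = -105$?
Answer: $-15242$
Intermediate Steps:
$f = -20762$ ($f = -14085 - 6677 = -20762$)
$\left(R{\left(-75 \right)} + f\right) + o{\left(-126,-184 \right)} = \left(\left(-75\right)^{2} - 20762\right) - 105 = \left(5625 - 20762\right) - 105 = -15137 - 105 = -15242$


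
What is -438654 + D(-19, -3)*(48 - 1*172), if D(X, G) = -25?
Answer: -435554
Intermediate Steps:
-438654 + D(-19, -3)*(48 - 1*172) = -438654 - 25*(48 - 1*172) = -438654 - 25*(48 - 172) = -438654 - 25*(-124) = -438654 + 3100 = -435554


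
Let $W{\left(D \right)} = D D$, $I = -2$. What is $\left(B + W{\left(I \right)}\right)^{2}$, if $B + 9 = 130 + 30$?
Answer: $24025$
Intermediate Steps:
$W{\left(D \right)} = D^{2}$
$B = 151$ ($B = -9 + \left(130 + 30\right) = -9 + 160 = 151$)
$\left(B + W{\left(I \right)}\right)^{2} = \left(151 + \left(-2\right)^{2}\right)^{2} = \left(151 + 4\right)^{2} = 155^{2} = 24025$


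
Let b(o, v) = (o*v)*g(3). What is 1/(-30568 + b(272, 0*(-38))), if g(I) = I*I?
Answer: -1/30568 ≈ -3.2714e-5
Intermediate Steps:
g(I) = I²
b(o, v) = 9*o*v (b(o, v) = (o*v)*3² = (o*v)*9 = 9*o*v)
1/(-30568 + b(272, 0*(-38))) = 1/(-30568 + 9*272*(0*(-38))) = 1/(-30568 + 9*272*0) = 1/(-30568 + 0) = 1/(-30568) = -1/30568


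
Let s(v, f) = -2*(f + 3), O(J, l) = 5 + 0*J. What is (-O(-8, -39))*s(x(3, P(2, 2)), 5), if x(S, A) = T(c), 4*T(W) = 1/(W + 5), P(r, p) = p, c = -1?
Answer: 80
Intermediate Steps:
O(J, l) = 5 (O(J, l) = 5 + 0 = 5)
T(W) = 1/(4*(5 + W)) (T(W) = 1/(4*(W + 5)) = 1/(4*(5 + W)))
x(S, A) = 1/16 (x(S, A) = 1/(4*(5 - 1)) = (¼)/4 = (¼)*(¼) = 1/16)
s(v, f) = -6 - 2*f (s(v, f) = -2*(3 + f) = -6 - 2*f)
(-O(-8, -39))*s(x(3, P(2, 2)), 5) = (-1*5)*(-6 - 2*5) = -5*(-6 - 10) = -5*(-16) = 80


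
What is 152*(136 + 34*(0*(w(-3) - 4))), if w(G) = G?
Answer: 20672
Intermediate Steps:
152*(136 + 34*(0*(w(-3) - 4))) = 152*(136 + 34*(0*(-3 - 4))) = 152*(136 + 34*(0*(-7))) = 152*(136 + 34*0) = 152*(136 + 0) = 152*136 = 20672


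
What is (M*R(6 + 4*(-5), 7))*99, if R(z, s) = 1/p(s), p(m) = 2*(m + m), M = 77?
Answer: 1089/4 ≈ 272.25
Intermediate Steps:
p(m) = 4*m (p(m) = 2*(2*m) = 4*m)
R(z, s) = 1/(4*s)
(M*R(6 + 4*(-5), 7))*99 = (77*((1/4)/7))*99 = (77*((1/4)*(1/7)))*99 = (77*(1/28))*99 = (11/4)*99 = 1089/4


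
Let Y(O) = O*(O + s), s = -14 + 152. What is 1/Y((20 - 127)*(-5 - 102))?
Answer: 1/132659563 ≈ 7.5381e-9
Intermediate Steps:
s = 138
Y(O) = O*(138 + O) (Y(O) = O*(O + 138) = O*(138 + O))
1/Y((20 - 127)*(-5 - 102)) = 1/(((20 - 127)*(-5 - 102))*(138 + (20 - 127)*(-5 - 102))) = 1/((-107*(-107))*(138 - 107*(-107))) = 1/(11449*(138 + 11449)) = 1/(11449*11587) = 1/132659563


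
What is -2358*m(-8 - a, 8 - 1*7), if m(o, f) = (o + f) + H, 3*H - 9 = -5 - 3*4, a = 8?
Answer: 41658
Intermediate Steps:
H = -8/3 (H = 3 + (-5 - 3*4)/3 = 3 + (-5 - 12)/3 = 3 + (⅓)*(-17) = 3 - 17/3 = -8/3 ≈ -2.6667)
m(o, f) = -8/3 + f + o (m(o, f) = (o + f) - 8/3 = (f + o) - 8/3 = -8/3 + f + o)
-2358*m(-8 - a, 8 - 1*7) = -2358*(-8/3 + (8 - 1*7) + (-8 - 1*8)) = -2358*(-8/3 + (8 - 7) + (-8 - 8)) = -2358*(-8/3 + 1 - 16) = -2358*(-53/3) = 41658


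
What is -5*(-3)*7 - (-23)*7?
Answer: 266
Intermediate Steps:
-5*(-3)*7 - (-23)*7 = 15*7 - 1*(-161) = 105 + 161 = 266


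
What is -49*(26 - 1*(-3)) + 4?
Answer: -1417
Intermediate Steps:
-49*(26 - 1*(-3)) + 4 = -49*(26 + 3) + 4 = -49*29 + 4 = -1421 + 4 = -1417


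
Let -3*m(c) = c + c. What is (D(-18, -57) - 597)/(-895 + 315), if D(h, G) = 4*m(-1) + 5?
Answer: 442/435 ≈ 1.0161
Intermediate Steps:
m(c) = -2*c/3 (m(c) = -(c + c)/3 = -2*c/3)
D(h, G) = 23/3 (D(h, G) = 4*(-⅔*(-1)) + 5 = 4*(⅔) + 5 = 8/3 + 5 = 23/3)
(D(-18, -57) - 597)/(-895 + 315) = (23/3 - 597)/(-895 + 315) = -1768/3/(-580) = -1768/3*(-1/580) = 442/435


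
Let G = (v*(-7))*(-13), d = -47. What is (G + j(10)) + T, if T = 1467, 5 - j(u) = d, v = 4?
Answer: 1883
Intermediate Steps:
G = 364 (G = (4*(-7))*(-13) = -28*(-13) = 364)
j(u) = 52 (j(u) = 5 - 1*(-47) = 5 + 47 = 52)
(G + j(10)) + T = (364 + 52) + 1467 = 416 + 1467 = 1883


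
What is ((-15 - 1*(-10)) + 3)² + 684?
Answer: 688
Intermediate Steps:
((-15 - 1*(-10)) + 3)² + 684 = ((-15 + 10) + 3)² + 684 = (-5 + 3)² + 684 = (-2)² + 684 = 4 + 684 = 688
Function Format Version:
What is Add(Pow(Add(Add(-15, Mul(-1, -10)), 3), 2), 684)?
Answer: 688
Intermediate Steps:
Add(Pow(Add(Add(-15, Mul(-1, -10)), 3), 2), 684) = Add(Pow(Add(Add(-15, 10), 3), 2), 684) = Add(Pow(Add(-5, 3), 2), 684) = Add(Pow(-2, 2), 684) = Add(4, 684) = 688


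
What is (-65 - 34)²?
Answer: 9801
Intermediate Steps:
(-65 - 34)² = (-99)² = 9801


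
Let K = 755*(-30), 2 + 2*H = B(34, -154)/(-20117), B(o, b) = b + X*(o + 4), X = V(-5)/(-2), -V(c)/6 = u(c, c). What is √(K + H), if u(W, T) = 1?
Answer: I*√9166716347199/20117 ≈ 150.5*I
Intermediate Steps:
V(c) = -6 (V(c) = -6*1 = -6)
X = 3 (X = -6/(-2) = -6*(-½) = 3)
B(o, b) = 12 + b + 3*o (B(o, b) = b + 3*(o + 4) = b + 3*(4 + o) = b + (12 + 3*o) = 12 + b + 3*o)
H = -20097/20117 (H = -1 + ((12 - 154 + 3*34)/(-20117))/2 = -1 + ((12 - 154 + 102)*(-1/20117))/2 = -1 + (-40*(-1/20117))/2 = -1 + (½)*(40/20117) = -1 + 20/20117 = -20097/20117 ≈ -0.99901)
K = -22650
√(K + H) = √(-22650 - 20097/20117) = √(-455670147/20117) = I*√9166716347199/20117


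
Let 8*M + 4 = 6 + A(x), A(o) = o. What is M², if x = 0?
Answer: 1/16 ≈ 0.062500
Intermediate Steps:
M = ¼ (M = -½ + (6 + 0)/8 = -½ + (⅛)*6 = -½ + ¾ = ¼ ≈ 0.25000)
M² = (¼)² = 1/16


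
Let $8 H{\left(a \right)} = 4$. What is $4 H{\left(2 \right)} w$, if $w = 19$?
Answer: $38$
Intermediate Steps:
$H{\left(a \right)} = \frac{1}{2}$ ($H{\left(a \right)} = \frac{1}{8} \cdot 4 = \frac{1}{2}$)
$4 H{\left(2 \right)} w = 4 \cdot \frac{1}{2} \cdot 19 = 2 \cdot 19 = 38$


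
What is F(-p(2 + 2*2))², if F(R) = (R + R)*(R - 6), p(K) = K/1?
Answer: 20736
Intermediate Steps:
p(K) = K (p(K) = K*1 = K)
F(R) = 2*R*(-6 + R) (F(R) = (2*R)*(-6 + R) = 2*R*(-6 + R))
F(-p(2 + 2*2))² = (2*(-(2 + 2*2))*(-6 - (2 + 2*2)))² = (2*(-(2 + 4))*(-6 - (2 + 4)))² = (2*(-1*6)*(-6 - 1*6))² = (2*(-6)*(-6 - 6))² = (2*(-6)*(-12))² = 144² = 20736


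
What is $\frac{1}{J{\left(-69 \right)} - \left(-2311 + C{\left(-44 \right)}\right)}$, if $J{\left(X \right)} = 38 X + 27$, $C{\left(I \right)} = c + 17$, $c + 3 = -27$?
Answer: $- \frac{1}{271} \approx -0.00369$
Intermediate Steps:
$c = -30$ ($c = -3 - 27 = -30$)
$C{\left(I \right)} = -13$ ($C{\left(I \right)} = -30 + 17 = -13$)
$J{\left(X \right)} = 27 + 38 X$
$\frac{1}{J{\left(-69 \right)} - \left(-2311 + C{\left(-44 \right)}\right)} = \frac{1}{\left(27 + 38 \left(-69\right)\right) + \left(2311 - -13\right)} = \frac{1}{\left(27 - 2622\right) + \left(2311 + 13\right)} = \frac{1}{-2595 + 2324} = \frac{1}{-271} = - \frac{1}{271}$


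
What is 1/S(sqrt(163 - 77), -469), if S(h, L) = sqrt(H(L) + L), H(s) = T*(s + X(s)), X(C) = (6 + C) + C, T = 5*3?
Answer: -I*sqrt(5371)/10742 ≈ -0.0068225*I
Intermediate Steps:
T = 15
X(C) = 6 + 2*C
H(s) = 90 + 45*s (H(s) = 15*(s + (6 + 2*s)) = 15*(6 + 3*s) = 90 + 45*s)
S(h, L) = sqrt(90 + 46*L) (S(h, L) = sqrt((90 + 45*L) + L) = sqrt(90 + 46*L))
1/S(sqrt(163 - 77), -469) = 1/(sqrt(90 + 46*(-469))) = 1/(sqrt(90 - 21574)) = 1/(sqrt(-21484)) = 1/(2*I*sqrt(5371)) = -I*sqrt(5371)/10742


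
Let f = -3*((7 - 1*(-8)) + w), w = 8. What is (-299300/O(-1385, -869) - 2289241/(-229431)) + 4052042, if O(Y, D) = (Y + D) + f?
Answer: 2159683570346089/532968213 ≈ 4.0522e+6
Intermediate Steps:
f = -69 (f = -3*((7 - 1*(-8)) + 8) = -3*((7 + 8) + 8) = -3*(15 + 8) = -3*23 = -69)
O(Y, D) = -69 + D + Y (O(Y, D) = (Y + D) - 69 = (D + Y) - 69 = -69 + D + Y)
(-299300/O(-1385, -869) - 2289241/(-229431)) + 4052042 = (-299300/(-69 - 869 - 1385) - 2289241/(-229431)) + 4052042 = (-299300/(-2323) - 2289241*(-1/229431)) + 4052042 = (-299300*(-1/2323) + 2289241/229431) + 4052042 = (299300/2323 + 2289241/229431) + 4052042 = 73986605143/532968213 + 4052042 = 2159683570346089/532968213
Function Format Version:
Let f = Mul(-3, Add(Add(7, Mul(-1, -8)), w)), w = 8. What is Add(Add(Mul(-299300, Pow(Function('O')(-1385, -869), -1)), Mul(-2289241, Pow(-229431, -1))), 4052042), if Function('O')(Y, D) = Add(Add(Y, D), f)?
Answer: Rational(2159683570346089, 532968213) ≈ 4.0522e+6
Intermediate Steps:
f = -69 (f = Mul(-3, Add(Add(7, Mul(-1, -8)), 8)) = Mul(-3, Add(Add(7, 8), 8)) = Mul(-3, Add(15, 8)) = Mul(-3, 23) = -69)
Function('O')(Y, D) = Add(-69, D, Y) (Function('O')(Y, D) = Add(Add(Y, D), -69) = Add(Add(D, Y), -69) = Add(-69, D, Y))
Add(Add(Mul(-299300, Pow(Function('O')(-1385, -869), -1)), Mul(-2289241, Pow(-229431, -1))), 4052042) = Add(Add(Mul(-299300, Pow(Add(-69, -869, -1385), -1)), Mul(-2289241, Pow(-229431, -1))), 4052042) = Add(Add(Mul(-299300, Pow(-2323, -1)), Mul(-2289241, Rational(-1, 229431))), 4052042) = Add(Add(Mul(-299300, Rational(-1, 2323)), Rational(2289241, 229431)), 4052042) = Add(Add(Rational(299300, 2323), Rational(2289241, 229431)), 4052042) = Add(Rational(73986605143, 532968213), 4052042) = Rational(2159683570346089, 532968213)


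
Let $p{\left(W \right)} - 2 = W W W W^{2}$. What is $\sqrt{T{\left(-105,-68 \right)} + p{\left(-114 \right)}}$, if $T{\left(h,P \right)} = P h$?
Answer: $i \sqrt{19254138682} \approx 1.3876 \cdot 10^{5} i$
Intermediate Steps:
$p{\left(W \right)} = 2 + W^{5}$ ($p{\left(W \right)} = 2 + W W W W^{2} = 2 + W^{2} W W^{2} = 2 + W^{3} W^{2} = 2 + W^{5}$)
$\sqrt{T{\left(-105,-68 \right)} + p{\left(-114 \right)}} = \sqrt{\left(-68\right) \left(-105\right) + \left(2 + \left(-114\right)^{5}\right)} = \sqrt{7140 + \left(2 - 19254145824\right)} = \sqrt{7140 - 19254145822} = \sqrt{-19254138682} = i \sqrt{19254138682}$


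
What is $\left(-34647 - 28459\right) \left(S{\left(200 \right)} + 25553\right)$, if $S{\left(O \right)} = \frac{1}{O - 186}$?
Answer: $- \frac{11287864879}{7} \approx -1.6126 \cdot 10^{9}$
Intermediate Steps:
$S{\left(O \right)} = \frac{1}{-186 + O}$
$\left(-34647 - 28459\right) \left(S{\left(200 \right)} + 25553\right) = \left(-34647 - 28459\right) \left(\frac{1}{-186 + 200} + 25553\right) = - 63106 \left(\frac{1}{14} + 25553\right) = \left(-63106\right) \frac{357743}{14} = - \frac{11287864879}{7}$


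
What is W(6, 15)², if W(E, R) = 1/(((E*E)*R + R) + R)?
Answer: 1/324900 ≈ 3.0779e-6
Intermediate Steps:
W(E, R) = 1/(2*R + R*E²) (W(E, R) = 1/((E²*R + R) + R) = 1/((R*E² + R) + R) = 1/((R + R*E²) + R) = 1/(2*R + R*E²))
W(6, 15)² = (1/(15*(2 + 6²)))² = (1/(15*(2 + 36)))² = ((1/15)/38)² = ((1/15)*(1/38))² = (1/570)² = 1/324900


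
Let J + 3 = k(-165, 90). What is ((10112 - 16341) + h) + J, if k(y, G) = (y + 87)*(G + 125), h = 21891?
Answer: -1111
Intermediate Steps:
k(y, G) = (87 + y)*(125 + G)
J = -16773 (J = -3 + (10875 + 87*90 + 125*(-165) + 90*(-165)) = -3 + (10875 + 7830 - 20625 - 14850) = -3 - 16770 = -16773)
((10112 - 16341) + h) + J = ((10112 - 16341) + 21891) - 16773 = (-6229 + 21891) - 16773 = 15662 - 16773 = -1111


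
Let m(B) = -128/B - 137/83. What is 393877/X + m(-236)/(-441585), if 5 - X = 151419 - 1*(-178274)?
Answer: -31545713999207/26404855334280 ≈ -1.1947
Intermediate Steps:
X = -329688 (X = 5 - (151419 - 1*(-178274)) = 5 - (151419 + 178274) = 5 - 1*329693 = 5 - 329693 = -329688)
m(B) = -137/83 - 128/B (m(B) = -128/B - 137*1/83 = -128/B - 137/83 = -137/83 - 128/B)
393877/X + m(-236)/(-441585) = 393877/(-329688) + (-137/83 - 128/(-236))/(-441585) = 393877*(-1/329688) + (-137/83 - 128*(-1/236))*(-1/441585) = -393877/329688 + (-137/83 + 32/59)*(-1/441585) = -393877/329688 - 5427/4897*(-1/441585) = -393877/329688 + 201/80090435 = -31545713999207/26404855334280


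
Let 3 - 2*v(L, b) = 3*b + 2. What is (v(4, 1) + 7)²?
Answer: 36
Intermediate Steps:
v(L, b) = ½ - 3*b/2 (v(L, b) = 3/2 - (3*b + 2)/2 = 3/2 - (2 + 3*b)/2 = 3/2 + (-1 - 3*b/2) = ½ - 3*b/2)
(v(4, 1) + 7)² = ((½ - 3/2*1) + 7)² = ((½ - 3/2) + 7)² = (-1 + 7)² = 6² = 36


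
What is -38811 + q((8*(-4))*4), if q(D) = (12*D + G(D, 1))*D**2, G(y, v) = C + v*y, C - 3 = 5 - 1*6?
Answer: -27269019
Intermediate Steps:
C = 2 (C = 3 + (5 - 1*6) = 3 + (5 - 6) = 3 - 1 = 2)
G(y, v) = 2 + v*y
q(D) = D**2*(2 + 13*D) (q(D) = (12*D + (2 + 1*D))*D**2 = (12*D + (2 + D))*D**2 = (2 + 13*D)*D**2 = D**2*(2 + 13*D))
-38811 + q((8*(-4))*4) = -38811 + ((8*(-4))*4)**2*(2 + 13*((8*(-4))*4)) = -38811 + (-32*4)**2*(2 + 13*(-32*4)) = -38811 + (-128)**2*(2 + 13*(-128)) = -38811 + 16384*(2 - 1664) = -38811 + 16384*(-1662) = -38811 - 27230208 = -27269019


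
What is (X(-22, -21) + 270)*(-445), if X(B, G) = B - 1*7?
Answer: -107245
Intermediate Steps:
X(B, G) = -7 + B (X(B, G) = B - 7 = -7 + B)
(X(-22, -21) + 270)*(-445) = ((-7 - 22) + 270)*(-445) = (-29 + 270)*(-445) = 241*(-445) = -107245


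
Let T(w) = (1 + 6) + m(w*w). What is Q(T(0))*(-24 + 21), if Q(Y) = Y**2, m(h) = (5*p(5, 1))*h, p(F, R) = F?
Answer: -147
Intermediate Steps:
m(h) = 25*h (m(h) = (5*5)*h = 25*h)
T(w) = 7 + 25*w**2 (T(w) = (1 + 6) + 25*(w*w) = 7 + 25*w**2)
Q(T(0))*(-24 + 21) = (7 + 25*0**2)**2*(-24 + 21) = (7 + 25*0)**2*(-3) = (7 + 0)**2*(-3) = 7**2*(-3) = 49*(-3) = -147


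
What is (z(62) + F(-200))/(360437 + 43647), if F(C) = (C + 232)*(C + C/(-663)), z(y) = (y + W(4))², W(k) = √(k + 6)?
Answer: -840799/133953846 + 31*√10/101021 ≈ -0.0053064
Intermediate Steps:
W(k) = √(6 + k)
z(y) = (y + √10)² (z(y) = (y + √(6 + 4))² = (y + √10)²)
F(C) = 662*C*(232 + C)/663 (F(C) = (232 + C)*(C + C*(-1/663)) = (232 + C)*(C - C/663) = (232 + C)*(662*C/663) = 662*C*(232 + C)/663)
(z(62) + F(-200))/(360437 + 43647) = ((62 + √10)² + (662/663)*(-200)*(232 - 200))/(360437 + 43647) = ((62 + √10)² + (662/663)*(-200)*32)/404084 = ((62 + √10)² - 4236800/663)*(1/404084) = (-4236800/663 + (62 + √10)²)*(1/404084) = -1059200/66976923 + (62 + √10)²/404084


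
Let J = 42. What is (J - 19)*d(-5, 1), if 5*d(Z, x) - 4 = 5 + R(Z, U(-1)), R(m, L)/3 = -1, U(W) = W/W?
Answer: 138/5 ≈ 27.600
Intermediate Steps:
U(W) = 1
R(m, L) = -3 (R(m, L) = 3*(-1) = -3)
d(Z, x) = 6/5 (d(Z, x) = ⅘ + (5 - 3)/5 = ⅘ + (⅕)*2 = ⅘ + ⅖ = 6/5)
(J - 19)*d(-5, 1) = (42 - 19)*(6/5) = 23*(6/5) = 138/5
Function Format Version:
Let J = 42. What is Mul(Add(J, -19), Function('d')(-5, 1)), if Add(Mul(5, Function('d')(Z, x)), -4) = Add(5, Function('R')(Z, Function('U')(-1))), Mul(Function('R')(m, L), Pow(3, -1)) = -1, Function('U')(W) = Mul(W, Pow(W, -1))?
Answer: Rational(138, 5) ≈ 27.600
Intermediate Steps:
Function('U')(W) = 1
Function('R')(m, L) = -3 (Function('R')(m, L) = Mul(3, -1) = -3)
Function('d')(Z, x) = Rational(6, 5) (Function('d')(Z, x) = Add(Rational(4, 5), Mul(Rational(1, 5), Add(5, -3))) = Add(Rational(4, 5), Mul(Rational(1, 5), 2)) = Add(Rational(4, 5), Rational(2, 5)) = Rational(6, 5))
Mul(Add(J, -19), Function('d')(-5, 1)) = Mul(Add(42, -19), Rational(6, 5)) = Mul(23, Rational(6, 5)) = Rational(138, 5)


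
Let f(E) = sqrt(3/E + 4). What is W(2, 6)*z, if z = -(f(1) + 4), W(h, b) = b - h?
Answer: -16 - 4*sqrt(7) ≈ -26.583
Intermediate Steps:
f(E) = sqrt(4 + 3/E)
z = -4 - sqrt(7) (z = -(sqrt(4 + 3/1) + 4) = -(sqrt(4 + 3*1) + 4) = -(sqrt(4 + 3) + 4) = -(sqrt(7) + 4) = -(4 + sqrt(7)) = -4 - sqrt(7) ≈ -6.6458)
W(2, 6)*z = (6 - 1*2)*(-4 - sqrt(7)) = (6 - 2)*(-4 - sqrt(7)) = 4*(-4 - sqrt(7)) = -16 - 4*sqrt(7)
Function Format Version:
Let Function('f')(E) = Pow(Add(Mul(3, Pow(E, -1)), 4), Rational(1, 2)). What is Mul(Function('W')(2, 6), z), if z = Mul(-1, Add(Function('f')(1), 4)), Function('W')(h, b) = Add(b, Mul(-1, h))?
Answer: Add(-16, Mul(-4, Pow(7, Rational(1, 2)))) ≈ -26.583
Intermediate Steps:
Function('f')(E) = Pow(Add(4, Mul(3, Pow(E, -1))), Rational(1, 2))
z = Add(-4, Mul(-1, Pow(7, Rational(1, 2)))) (z = Mul(-1, Add(Pow(Add(4, Mul(3, Pow(1, -1))), Rational(1, 2)), 4)) = Mul(-1, Add(Pow(Add(4, Mul(3, 1)), Rational(1, 2)), 4)) = Mul(-1, Add(Pow(Add(4, 3), Rational(1, 2)), 4)) = Mul(-1, Add(Pow(7, Rational(1, 2)), 4)) = Mul(-1, Add(4, Pow(7, Rational(1, 2)))) = Add(-4, Mul(-1, Pow(7, Rational(1, 2)))) ≈ -6.6458)
Mul(Function('W')(2, 6), z) = Mul(Add(6, Mul(-1, 2)), Add(-4, Mul(-1, Pow(7, Rational(1, 2))))) = Mul(Add(6, -2), Add(-4, Mul(-1, Pow(7, Rational(1, 2))))) = Mul(4, Add(-4, Mul(-1, Pow(7, Rational(1, 2))))) = Add(-16, Mul(-4, Pow(7, Rational(1, 2))))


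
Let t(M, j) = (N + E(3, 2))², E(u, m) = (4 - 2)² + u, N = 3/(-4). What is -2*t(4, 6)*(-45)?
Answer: 28125/8 ≈ 3515.6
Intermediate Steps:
N = -¾ (N = 3*(-¼) = -¾ ≈ -0.75000)
E(u, m) = 4 + u (E(u, m) = 2² + u = 4 + u)
t(M, j) = 625/16 (t(M, j) = (-¾ + (4 + 3))² = (-¾ + 7)² = (25/4)² = 625/16)
-2*t(4, 6)*(-45) = -2*625/16*(-45) = -625/8*(-45) = 28125/8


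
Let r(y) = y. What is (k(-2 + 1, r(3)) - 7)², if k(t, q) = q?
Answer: 16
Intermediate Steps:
(k(-2 + 1, r(3)) - 7)² = (3 - 7)² = (-4)² = 16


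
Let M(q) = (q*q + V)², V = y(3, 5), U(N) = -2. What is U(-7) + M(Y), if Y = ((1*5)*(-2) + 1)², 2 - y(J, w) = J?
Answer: 43033598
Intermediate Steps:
y(J, w) = 2 - J
V = -1 (V = 2 - 1*3 = 2 - 3 = -1)
Y = 81 (Y = (5*(-2) + 1)² = (-10 + 1)² = (-9)² = 81)
M(q) = (-1 + q²)² (M(q) = (q*q - 1)² = (q² - 1)² = (-1 + q²)²)
U(-7) + M(Y) = -2 + (-1 + 81²)² = -2 + (-1 + 6561)² = -2 + 6560² = -2 + 43033600 = 43033598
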